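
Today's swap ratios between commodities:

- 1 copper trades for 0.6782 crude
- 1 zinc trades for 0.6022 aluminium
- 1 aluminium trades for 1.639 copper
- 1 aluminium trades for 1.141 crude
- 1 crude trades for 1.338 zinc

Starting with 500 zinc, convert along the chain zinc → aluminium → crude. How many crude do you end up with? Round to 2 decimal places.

343.56

500 zinc × 0.6022 = 301.1 aluminium
301.1 aluminium × 1.141 = 343.5551 crude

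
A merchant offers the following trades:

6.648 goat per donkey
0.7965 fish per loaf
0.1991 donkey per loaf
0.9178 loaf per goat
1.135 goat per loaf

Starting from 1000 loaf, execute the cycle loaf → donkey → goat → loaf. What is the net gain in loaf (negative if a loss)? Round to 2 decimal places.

214.82

1000 loaf × 0.1991 = 199.1 donkey
199.1 donkey × 6.648 = 1323.6168 goat
1323.6168 goat × 0.9178 = 1214.81549904 loaf
Net change: 1214.81549904 − 1000 = 214.81549904 loaf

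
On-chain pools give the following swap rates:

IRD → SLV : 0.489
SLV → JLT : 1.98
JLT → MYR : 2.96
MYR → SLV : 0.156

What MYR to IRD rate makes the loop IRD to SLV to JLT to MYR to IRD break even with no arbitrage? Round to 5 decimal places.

Known legs of the cycle: 0.489 × 1.98 × 2.96 = 2.8659312
For no arbitrage the full-cycle product must be 1, so the missing rate is 1 / 2.8659312 ≈ 0.3489267.

0.34893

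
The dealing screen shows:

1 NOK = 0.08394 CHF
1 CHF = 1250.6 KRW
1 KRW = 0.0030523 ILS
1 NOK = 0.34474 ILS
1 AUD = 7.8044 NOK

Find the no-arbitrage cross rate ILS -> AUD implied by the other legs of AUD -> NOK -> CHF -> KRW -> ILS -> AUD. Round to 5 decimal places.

0.39989

Known legs of the cycle: 7.8044 × 0.08394 × 1250.6 × 0.0030523 = 2.50065699932572368
For no arbitrage the full-cycle product must be 1, so the missing rate is 1 / 2.50065699932572368 ≈ 0.3998949.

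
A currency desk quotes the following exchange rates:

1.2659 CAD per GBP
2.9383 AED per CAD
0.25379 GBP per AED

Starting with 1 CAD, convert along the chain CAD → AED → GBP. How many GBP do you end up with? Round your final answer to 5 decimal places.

1 CAD × 2.9383 = 2.9383 AED
2.9383 AED × 0.25379 = 0.745711157 GBP

0.74571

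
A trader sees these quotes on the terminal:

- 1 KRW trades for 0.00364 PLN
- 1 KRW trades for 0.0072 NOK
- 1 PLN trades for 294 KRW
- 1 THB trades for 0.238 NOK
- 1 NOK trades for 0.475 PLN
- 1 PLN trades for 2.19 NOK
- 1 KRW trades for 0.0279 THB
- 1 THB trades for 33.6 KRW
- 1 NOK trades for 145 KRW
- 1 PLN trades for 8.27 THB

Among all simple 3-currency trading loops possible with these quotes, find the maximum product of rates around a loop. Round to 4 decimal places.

1.1559

PLN→NOK→KRW→PLN: 2.19 × 145 × 0.00364 = 1.15588
THB→KRW→PLN→THB: 33.6 × 0.00364 × 8.27 = 1.01145
PLN→KRW→NOK→PLN: 294 × 0.0072 × 0.475 = 1.00548
THB→NOK→KRW→THB: 0.238 × 145 × 0.0279 = 0.96283
THB→NOK→PLN→THB: 0.238 × 0.475 × 8.27 = 0.93492
Maximum is PLN→NOK→KRW→PLN at 1.1559; arbitrage exists.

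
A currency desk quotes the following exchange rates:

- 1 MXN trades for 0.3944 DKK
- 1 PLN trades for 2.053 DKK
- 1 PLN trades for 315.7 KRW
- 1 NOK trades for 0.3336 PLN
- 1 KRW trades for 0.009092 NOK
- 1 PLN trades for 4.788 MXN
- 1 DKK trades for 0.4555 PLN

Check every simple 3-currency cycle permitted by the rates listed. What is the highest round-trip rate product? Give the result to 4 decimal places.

KRW→NOK→PLN→KRW: 0.009092 × 0.3336 × 315.7 = 0.95755
DKK→PLN→MXN→DKK: 0.4555 × 4.788 × 0.3944 = 0.86016
Maximum is KRW→NOK→PLN→KRW at 0.9575; no arbitrage — every cycle loses value.

0.9575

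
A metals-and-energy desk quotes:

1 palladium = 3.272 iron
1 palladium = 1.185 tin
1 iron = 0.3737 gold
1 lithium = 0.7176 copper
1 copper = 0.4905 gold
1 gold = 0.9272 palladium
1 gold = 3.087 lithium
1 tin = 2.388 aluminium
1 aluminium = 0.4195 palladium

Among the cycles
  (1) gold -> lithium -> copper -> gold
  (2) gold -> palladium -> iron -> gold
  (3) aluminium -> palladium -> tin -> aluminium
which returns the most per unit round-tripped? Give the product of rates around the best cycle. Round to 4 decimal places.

(1) 3.087 × 0.7176 × 0.4905 = 1.08657
(2) 0.9272 × 3.272 × 0.3737 = 1.13373
(3) 0.4195 × 1.185 × 2.388 = 1.18709
Highest is cycle (3) at 1.1871 (>1, arbitrage).

1.1871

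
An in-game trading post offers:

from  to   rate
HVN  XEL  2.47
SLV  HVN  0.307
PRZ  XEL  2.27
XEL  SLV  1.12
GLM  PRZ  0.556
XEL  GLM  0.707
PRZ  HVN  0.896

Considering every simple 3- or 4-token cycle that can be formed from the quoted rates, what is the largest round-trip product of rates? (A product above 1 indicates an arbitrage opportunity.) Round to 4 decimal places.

PRZ→XEL→GLM→PRZ: 2.27 × 0.707 × 0.556 = 0.89232
HVN→XEL→GLM→PRZ→HVN: 2.47 × 0.707 × 0.556 × 0.896 = 0.86996
HVN→XEL→SLV→HVN: 2.47 × 1.12 × 0.307 = 0.84928
Maximum is PRZ→XEL→GLM→PRZ at 0.8923; no arbitrage — every cycle loses value.

0.8923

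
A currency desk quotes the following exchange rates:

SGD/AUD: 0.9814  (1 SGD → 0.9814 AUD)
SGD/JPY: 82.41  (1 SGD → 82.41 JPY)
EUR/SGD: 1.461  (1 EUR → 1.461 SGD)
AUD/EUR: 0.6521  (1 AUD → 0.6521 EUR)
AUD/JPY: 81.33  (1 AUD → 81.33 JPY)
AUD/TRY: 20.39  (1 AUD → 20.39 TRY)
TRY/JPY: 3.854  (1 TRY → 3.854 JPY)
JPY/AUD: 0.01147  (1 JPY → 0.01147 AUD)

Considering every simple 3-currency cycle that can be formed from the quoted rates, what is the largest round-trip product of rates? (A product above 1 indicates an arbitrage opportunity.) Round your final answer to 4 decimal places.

0.9350

SGD→AUD→EUR→SGD: 0.9814 × 0.6521 × 1.461 = 0.93500
JPY→AUD→TRY→JPY: 0.01147 × 20.39 × 3.854 = 0.90135
Maximum is SGD→AUD→EUR→SGD at 0.9350; no arbitrage — every cycle loses value.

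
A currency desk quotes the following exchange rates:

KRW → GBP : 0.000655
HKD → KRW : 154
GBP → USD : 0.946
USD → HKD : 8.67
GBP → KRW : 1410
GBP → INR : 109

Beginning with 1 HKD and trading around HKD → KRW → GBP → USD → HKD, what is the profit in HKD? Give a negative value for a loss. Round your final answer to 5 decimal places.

1 HKD × 154 = 154 KRW
154 KRW × 0.000655 = 0.10087 GBP
0.10087 GBP × 0.946 = 0.09542302 USD
0.09542302 USD × 8.67 = 0.8273175834 HKD
Net change: 0.8273175834 − 1 = -0.1726824166 HKD

-0.17268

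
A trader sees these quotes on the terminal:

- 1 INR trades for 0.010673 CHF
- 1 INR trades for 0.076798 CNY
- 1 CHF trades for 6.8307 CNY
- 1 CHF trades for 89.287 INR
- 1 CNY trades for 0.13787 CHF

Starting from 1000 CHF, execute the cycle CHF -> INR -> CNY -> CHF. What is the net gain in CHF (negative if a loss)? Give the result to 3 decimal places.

1000 CHF × 89.287 = 89287 INR
89287 INR × 0.076798 = 6857.063026 CNY
6857.063026 CNY × 0.13787 = 945.38327939462 CHF
Net change: 945.38327939462 − 1000 = -54.61672060538 CHF

-54.617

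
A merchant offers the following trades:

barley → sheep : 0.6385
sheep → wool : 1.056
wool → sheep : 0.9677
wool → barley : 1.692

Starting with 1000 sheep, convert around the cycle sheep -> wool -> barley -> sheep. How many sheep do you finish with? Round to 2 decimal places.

1140.84

1000 sheep × 1.056 = 1056 wool
1056 wool × 1.692 = 1786.752 barley
1786.752 barley × 0.6385 = 1140.841152 sheep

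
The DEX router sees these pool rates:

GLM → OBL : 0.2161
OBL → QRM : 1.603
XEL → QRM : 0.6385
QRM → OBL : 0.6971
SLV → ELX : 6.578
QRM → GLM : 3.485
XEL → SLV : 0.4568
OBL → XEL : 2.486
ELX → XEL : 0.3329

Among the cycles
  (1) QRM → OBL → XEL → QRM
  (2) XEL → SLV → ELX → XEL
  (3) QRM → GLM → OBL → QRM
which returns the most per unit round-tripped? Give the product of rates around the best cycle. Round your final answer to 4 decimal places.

(1) 0.6971 × 2.486 × 0.6385 = 1.10651
(2) 0.4568 × 6.578 × 0.3329 = 1.00031
(3) 3.485 × 0.2161 × 1.603 = 1.20723
Highest is cycle (3) at 1.2072 (>1, arbitrage).

1.2072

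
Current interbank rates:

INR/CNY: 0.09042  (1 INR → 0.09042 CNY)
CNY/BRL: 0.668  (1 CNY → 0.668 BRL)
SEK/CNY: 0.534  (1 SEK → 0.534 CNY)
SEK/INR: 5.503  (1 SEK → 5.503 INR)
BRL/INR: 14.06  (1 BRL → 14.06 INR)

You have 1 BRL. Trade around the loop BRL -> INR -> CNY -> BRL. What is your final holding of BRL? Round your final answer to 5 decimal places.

0.84923

1 BRL × 14.06 = 14.06 INR
14.06 INR × 0.09042 = 1.2713052 CNY
1.2713052 CNY × 0.668 = 0.8492318736 BRL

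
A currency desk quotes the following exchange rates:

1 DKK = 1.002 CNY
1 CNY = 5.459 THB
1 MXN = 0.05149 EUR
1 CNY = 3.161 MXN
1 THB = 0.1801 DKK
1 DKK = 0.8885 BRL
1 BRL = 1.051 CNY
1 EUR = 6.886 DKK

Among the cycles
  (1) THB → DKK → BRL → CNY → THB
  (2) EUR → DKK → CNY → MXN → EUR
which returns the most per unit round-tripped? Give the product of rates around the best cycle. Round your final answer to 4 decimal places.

(1) 0.1801 × 0.8885 × 1.051 × 5.459 = 0.91809
(2) 6.886 × 1.002 × 3.161 × 0.05149 = 1.12301
Highest is cycle (2) at 1.1230 (>1, arbitrage).

1.1230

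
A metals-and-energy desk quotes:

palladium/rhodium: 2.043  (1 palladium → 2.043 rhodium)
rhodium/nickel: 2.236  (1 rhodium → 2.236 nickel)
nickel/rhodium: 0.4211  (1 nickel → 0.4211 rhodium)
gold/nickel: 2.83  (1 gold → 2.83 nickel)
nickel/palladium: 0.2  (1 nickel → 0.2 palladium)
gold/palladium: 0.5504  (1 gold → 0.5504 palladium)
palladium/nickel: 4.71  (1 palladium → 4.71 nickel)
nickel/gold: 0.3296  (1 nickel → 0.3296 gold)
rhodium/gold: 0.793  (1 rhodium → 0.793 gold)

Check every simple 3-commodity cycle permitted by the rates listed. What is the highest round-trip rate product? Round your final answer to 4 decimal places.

gold→nickel→rhodium→gold: 2.83 × 0.4211 × 0.793 = 0.94503
palladium→rhodium→nickel→palladium: 2.043 × 2.236 × 0.2 = 0.91363
palladium→rhodium→gold→palladium: 2.043 × 0.793 × 0.5504 = 0.89170
palladium→nickel→gold→palladium: 4.71 × 0.3296 × 0.5504 = 0.85445
Maximum is gold→nickel→rhodium→gold at 0.9450; no arbitrage — every cycle loses value.

0.9450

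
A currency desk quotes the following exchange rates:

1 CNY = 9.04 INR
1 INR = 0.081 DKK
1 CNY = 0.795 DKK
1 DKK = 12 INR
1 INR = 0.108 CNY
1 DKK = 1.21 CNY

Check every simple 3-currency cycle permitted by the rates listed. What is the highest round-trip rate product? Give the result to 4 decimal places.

INR→CNY→DKK→INR: 0.108 × 0.795 × 12 = 1.03032
INR→DKK→CNY→INR: 0.081 × 1.21 × 9.04 = 0.88601
Maximum is INR→CNY→DKK→INR at 1.0303; arbitrage exists.

1.0303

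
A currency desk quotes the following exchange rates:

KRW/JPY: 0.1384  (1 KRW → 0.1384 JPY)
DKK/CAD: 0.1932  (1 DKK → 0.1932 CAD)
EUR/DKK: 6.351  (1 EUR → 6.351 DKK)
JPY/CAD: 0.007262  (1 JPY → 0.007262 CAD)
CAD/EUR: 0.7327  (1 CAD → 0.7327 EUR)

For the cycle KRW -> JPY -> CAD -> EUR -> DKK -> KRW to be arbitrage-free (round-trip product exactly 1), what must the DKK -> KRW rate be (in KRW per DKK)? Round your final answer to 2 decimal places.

213.82

Known legs of the cycle: 0.1384 × 0.007262 × 0.7327 × 6.351 = 0.00467692751386416
For no arbitrage the full-cycle product must be 1, so the missing rate is 1 / 0.00467692751386416 ≈ 213.8156.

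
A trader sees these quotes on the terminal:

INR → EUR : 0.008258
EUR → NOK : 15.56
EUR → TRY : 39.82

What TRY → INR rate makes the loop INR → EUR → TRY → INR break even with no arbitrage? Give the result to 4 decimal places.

Known legs of the cycle: 0.008258 × 39.82 = 0.32883356
For no arbitrage the full-cycle product must be 1, so the missing rate is 1 / 0.32883356 ≈ 3.041052.

3.0411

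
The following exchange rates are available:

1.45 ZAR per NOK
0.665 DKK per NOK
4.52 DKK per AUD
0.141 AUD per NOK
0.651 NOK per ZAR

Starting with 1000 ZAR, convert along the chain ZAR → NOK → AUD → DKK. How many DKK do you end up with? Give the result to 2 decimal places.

414.90

1000 ZAR × 0.651 = 651 NOK
651 NOK × 0.141 = 91.791 AUD
91.791 AUD × 4.52 = 414.89532 DKK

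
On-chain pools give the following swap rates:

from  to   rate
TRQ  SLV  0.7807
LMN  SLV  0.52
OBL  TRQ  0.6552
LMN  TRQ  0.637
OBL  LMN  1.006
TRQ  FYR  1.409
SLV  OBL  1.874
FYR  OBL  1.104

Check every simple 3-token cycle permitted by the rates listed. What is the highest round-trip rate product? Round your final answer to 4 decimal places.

1.0192

FYR→OBL→TRQ→FYR: 1.104 × 0.6552 × 1.409 = 1.01919
LMN→SLV→OBL→LMN: 0.52 × 1.874 × 1.006 = 0.98033
OBL→TRQ→SLV→OBL: 0.6552 × 0.7807 × 1.874 = 0.95858
Maximum is FYR→OBL→TRQ→FYR at 1.0192; arbitrage exists.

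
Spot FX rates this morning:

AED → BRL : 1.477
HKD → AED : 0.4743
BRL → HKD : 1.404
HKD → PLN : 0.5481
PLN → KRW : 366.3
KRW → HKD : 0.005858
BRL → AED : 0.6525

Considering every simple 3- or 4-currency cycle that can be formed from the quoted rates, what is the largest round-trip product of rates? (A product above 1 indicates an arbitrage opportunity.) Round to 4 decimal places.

KRW→HKD→PLN→KRW: 0.005858 × 0.5481 × 366.3 = 1.17610
AED→BRL→HKD→AED: 1.477 × 1.404 × 0.4743 = 0.98356
Maximum is KRW→HKD→PLN→KRW at 1.1761; arbitrage exists.

1.1761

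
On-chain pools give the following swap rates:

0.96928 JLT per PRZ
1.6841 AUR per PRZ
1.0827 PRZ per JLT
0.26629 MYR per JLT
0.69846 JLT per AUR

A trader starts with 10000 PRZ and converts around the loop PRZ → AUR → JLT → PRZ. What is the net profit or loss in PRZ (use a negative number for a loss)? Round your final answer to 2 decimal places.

10000 PRZ × 1.6841 = 16841 AUR
16841 AUR × 0.69846 = 11762.76486 JLT
11762.76486 JLT × 1.0827 = 12735.545513922 PRZ
Net change: 12735.545513922 − 10000 = 2735.545513922 PRZ

2735.55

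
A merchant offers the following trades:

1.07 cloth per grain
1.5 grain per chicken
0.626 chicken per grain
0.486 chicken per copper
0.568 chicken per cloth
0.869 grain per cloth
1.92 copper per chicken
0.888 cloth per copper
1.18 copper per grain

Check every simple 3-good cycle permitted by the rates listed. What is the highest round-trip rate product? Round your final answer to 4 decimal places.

0.9684

chicken→copper→cloth→chicken: 1.92 × 0.888 × 0.568 = 0.96842
chicken→grain→cloth→chicken: 1.5 × 1.07 × 0.568 = 0.91164
cloth→grain→copper→cloth: 0.869 × 1.18 × 0.888 = 0.91057
chicken→grain→copper→chicken: 1.5 × 1.18 × 0.486 = 0.86022
Maximum is chicken→copper→cloth→chicken at 0.9684; no arbitrage — every cycle loses value.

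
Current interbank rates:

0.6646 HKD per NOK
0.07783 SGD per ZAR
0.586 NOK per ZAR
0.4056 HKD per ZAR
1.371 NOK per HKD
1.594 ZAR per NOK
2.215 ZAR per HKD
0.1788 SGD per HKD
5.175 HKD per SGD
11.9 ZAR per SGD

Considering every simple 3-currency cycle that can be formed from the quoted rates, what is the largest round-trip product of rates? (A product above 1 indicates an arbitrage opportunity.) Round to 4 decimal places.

ZAR→SGD→HKD→ZAR: 0.07783 × 5.175 × 2.215 = 0.89214
ZAR→HKD→NOK→ZAR: 0.4056 × 1.371 × 1.594 = 0.88639
ZAR→HKD→SGD→ZAR: 0.4056 × 0.1788 × 11.9 = 0.86300
ZAR→NOK→HKD→ZAR: 0.586 × 0.6646 × 2.215 = 0.86264
Maximum is ZAR→SGD→HKD→ZAR at 0.8921; no arbitrage — every cycle loses value.

0.8921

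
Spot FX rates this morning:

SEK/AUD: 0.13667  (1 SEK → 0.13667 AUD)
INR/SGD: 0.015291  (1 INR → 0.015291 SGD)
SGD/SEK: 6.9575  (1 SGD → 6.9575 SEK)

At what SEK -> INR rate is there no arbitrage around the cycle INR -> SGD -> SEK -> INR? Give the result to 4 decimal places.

9.3996

Known legs of the cycle: 0.015291 × 6.9575 = 0.1063871325
For no arbitrage the full-cycle product must be 1, so the missing rate is 1 / 0.1063871325 ≈ 9.399633.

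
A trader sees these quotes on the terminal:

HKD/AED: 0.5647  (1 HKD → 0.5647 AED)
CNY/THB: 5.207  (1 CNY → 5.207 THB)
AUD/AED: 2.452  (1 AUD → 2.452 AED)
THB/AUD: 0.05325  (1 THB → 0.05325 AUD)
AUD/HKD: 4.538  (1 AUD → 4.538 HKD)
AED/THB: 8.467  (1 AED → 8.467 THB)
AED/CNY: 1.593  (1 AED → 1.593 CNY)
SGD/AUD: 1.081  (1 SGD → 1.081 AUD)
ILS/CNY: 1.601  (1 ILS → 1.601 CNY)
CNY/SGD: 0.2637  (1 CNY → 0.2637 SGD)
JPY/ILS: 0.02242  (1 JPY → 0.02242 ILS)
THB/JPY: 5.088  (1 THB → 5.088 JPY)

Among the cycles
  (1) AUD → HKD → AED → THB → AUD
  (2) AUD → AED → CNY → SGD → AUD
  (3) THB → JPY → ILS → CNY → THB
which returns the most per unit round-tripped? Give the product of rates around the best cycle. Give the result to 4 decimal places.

(1) 4.538 × 0.5647 × 8.467 × 0.05325 = 1.15540
(2) 2.452 × 1.593 × 0.2637 × 1.081 = 1.11345
(3) 5.088 × 0.02242 × 1.601 × 5.207 = 0.95096
Highest is cycle (1) at 1.1554 (>1, arbitrage).

1.1554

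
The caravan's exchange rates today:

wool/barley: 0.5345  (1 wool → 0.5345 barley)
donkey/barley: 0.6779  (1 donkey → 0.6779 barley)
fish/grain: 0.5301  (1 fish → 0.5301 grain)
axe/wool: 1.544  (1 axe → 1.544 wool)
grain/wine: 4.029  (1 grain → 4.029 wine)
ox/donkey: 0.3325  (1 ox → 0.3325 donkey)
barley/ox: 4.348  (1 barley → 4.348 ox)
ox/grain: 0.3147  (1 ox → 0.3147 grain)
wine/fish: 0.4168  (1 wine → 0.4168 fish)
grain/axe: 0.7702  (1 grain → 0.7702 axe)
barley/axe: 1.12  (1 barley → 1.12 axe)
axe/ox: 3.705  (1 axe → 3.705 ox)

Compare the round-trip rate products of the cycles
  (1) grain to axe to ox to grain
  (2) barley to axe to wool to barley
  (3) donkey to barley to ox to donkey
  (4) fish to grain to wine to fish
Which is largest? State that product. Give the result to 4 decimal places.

0.9800

(1) 0.7702 × 3.705 × 0.3147 = 0.89803
(2) 1.12 × 1.544 × 0.5345 = 0.92430
(3) 0.6779 × 4.348 × 0.3325 = 0.98005
(4) 0.5301 × 4.029 × 0.4168 = 0.89019
Highest is cycle (3) at 0.9800 (≤1, no arbitrage).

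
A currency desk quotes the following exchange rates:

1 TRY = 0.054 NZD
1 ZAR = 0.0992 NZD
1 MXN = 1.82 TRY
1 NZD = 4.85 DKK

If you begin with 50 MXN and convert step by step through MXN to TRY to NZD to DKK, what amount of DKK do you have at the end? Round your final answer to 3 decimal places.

50 MXN × 1.82 = 91 TRY
91 TRY × 0.054 = 4.914 NZD
4.914 NZD × 4.85 = 23.8329 DKK

23.833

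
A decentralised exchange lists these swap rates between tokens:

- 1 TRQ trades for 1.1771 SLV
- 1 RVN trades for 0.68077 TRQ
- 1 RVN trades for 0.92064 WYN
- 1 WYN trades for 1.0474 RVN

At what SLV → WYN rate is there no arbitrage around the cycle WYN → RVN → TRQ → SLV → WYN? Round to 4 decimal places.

Known legs of the cycle: 1.0474 × 0.68077 × 1.1771 = 0.8393176159958
For no arbitrage the full-cycle product must be 1, so the missing rate is 1 / 0.8393176159958 ≈ 1.191444.

1.1914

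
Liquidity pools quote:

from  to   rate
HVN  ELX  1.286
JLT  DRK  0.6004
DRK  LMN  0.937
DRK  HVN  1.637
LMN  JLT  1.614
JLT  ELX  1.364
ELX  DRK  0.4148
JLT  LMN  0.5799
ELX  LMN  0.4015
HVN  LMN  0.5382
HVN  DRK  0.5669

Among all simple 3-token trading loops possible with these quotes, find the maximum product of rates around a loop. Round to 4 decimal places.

JLT→DRK→LMN→JLT: 0.6004 × 0.937 × 1.614 = 0.90800
JLT→ELX→LMN→JLT: 1.364 × 0.4015 × 1.614 = 0.88390
HVN→ELX→DRK→HVN: 1.286 × 0.4148 × 1.637 = 0.87323
Maximum is JLT→DRK→LMN→JLT at 0.9080; no arbitrage — every cycle loses value.

0.9080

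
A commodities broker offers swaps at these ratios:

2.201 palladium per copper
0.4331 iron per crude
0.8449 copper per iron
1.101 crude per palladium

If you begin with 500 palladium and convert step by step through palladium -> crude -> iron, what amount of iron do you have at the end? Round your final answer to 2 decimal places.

238.42

500 palladium × 1.101 = 550.5 crude
550.5 crude × 0.4331 = 238.42155 iron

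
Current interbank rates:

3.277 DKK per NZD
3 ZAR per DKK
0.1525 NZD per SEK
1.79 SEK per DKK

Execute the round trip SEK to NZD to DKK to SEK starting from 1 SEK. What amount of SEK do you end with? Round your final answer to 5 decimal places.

0.89454

1 SEK × 0.1525 = 0.1525 NZD
0.1525 NZD × 3.277 = 0.4997425 DKK
0.4997425 DKK × 1.79 = 0.894539075 SEK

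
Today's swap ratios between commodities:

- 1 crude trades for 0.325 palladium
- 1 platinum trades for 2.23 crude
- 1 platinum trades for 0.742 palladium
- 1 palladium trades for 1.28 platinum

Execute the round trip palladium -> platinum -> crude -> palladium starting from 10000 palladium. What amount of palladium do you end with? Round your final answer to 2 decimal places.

10000 palladium × 1.28 = 12800 platinum
12800 platinum × 2.23 = 28544 crude
28544 crude × 0.325 = 9276.8 palladium

9276.80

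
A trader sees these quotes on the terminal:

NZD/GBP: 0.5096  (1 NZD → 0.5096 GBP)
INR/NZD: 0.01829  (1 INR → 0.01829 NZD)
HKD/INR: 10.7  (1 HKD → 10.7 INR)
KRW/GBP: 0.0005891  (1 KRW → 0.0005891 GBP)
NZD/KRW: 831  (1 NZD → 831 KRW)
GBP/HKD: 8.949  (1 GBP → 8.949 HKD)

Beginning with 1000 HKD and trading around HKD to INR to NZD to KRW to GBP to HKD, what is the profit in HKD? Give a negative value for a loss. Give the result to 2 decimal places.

1000 HKD × 10.7 = 10700 INR
10700 INR × 0.01829 = 195.703 NZD
195.703 NZD × 831 = 162629.193 KRW
162629.193 KRW × 0.0005891 = 95.8048575963 GBP
95.8048575963 GBP × 8.949 = 857.3576706292887 HKD
Net change: 857.3576706292887 − 1000 = -142.6423293707113 HKD

-142.64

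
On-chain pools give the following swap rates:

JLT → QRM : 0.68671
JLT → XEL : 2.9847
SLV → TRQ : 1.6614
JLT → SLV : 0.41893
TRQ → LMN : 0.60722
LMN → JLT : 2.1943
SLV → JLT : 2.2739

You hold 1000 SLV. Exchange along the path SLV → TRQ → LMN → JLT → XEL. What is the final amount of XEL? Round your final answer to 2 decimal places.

1000 SLV × 1.6614 = 1661.4 TRQ
1661.4 TRQ × 0.60722 = 1008.835308 LMN
1008.835308 LMN × 2.1943 = 2213.6873163444 JLT
2213.6873163444 JLT × 2.9847 = 6607.19253309313068 XEL

6607.19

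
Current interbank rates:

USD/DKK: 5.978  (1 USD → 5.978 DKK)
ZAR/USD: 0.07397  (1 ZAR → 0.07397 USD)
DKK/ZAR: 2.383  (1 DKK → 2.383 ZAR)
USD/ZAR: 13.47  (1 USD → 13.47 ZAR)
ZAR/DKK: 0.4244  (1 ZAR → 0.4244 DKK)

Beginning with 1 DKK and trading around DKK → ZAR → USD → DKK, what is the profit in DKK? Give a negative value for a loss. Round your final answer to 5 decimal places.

1 DKK × 2.383 = 2.383 ZAR
2.383 ZAR × 0.07397 = 0.17627051 USD
0.17627051 USD × 5.978 = 1.05374510878 DKK
Net change: 1.05374510878 − 1 = 0.05374510878 DKK

0.05375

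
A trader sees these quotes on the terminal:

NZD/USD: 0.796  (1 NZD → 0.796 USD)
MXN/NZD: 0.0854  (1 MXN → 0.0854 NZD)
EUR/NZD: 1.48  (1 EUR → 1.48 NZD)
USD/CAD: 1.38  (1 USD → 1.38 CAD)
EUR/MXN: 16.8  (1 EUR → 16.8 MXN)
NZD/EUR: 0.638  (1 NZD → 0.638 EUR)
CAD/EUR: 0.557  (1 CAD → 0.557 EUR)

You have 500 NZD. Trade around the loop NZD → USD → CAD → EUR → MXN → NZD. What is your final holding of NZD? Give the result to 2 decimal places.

438.92

500 NZD × 0.796 = 398 USD
398 USD × 1.38 = 549.24 CAD
549.24 CAD × 0.557 = 305.92668 EUR
305.92668 EUR × 16.8 = 5139.568224 MXN
5139.568224 MXN × 0.0854 = 438.9191263296 NZD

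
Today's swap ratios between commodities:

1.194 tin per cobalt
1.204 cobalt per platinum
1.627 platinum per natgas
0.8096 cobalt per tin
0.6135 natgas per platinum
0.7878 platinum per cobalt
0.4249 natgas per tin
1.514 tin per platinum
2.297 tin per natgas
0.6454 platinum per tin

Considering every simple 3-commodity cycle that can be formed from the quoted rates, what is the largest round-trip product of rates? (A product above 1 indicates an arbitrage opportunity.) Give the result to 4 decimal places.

natgas→platinum→tin→natgas: 1.627 × 1.514 × 0.4249 = 1.04665
tin→cobalt→platinum→tin: 0.8096 × 0.7878 × 1.514 = 0.96563
tin→platinum→cobalt→tin: 0.6454 × 1.204 × 1.194 = 0.92781
natgas→tin→platinum→natgas: 2.297 × 0.6454 × 0.6135 = 0.90950
Maximum is natgas→platinum→tin→natgas at 1.0466; arbitrage exists.

1.0466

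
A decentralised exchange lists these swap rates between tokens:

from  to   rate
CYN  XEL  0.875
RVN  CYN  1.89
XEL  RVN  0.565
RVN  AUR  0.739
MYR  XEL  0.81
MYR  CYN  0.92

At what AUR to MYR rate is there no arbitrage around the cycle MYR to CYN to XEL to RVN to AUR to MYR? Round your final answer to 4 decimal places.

2.9752

Known legs of the cycle: 0.92 × 0.875 × 0.565 × 0.739 = 0.336115675
For no arbitrage the full-cycle product must be 1, so the missing rate is 1 / 0.336115675 ≈ 2.975166.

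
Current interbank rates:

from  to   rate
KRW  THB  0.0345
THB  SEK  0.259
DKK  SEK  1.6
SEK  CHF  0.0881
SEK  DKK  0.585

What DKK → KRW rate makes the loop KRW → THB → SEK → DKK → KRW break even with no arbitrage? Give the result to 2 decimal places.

191.30

Known legs of the cycle: 0.0345 × 0.259 × 0.585 = 0.0052272675
For no arbitrage the full-cycle product must be 1, so the missing rate is 1 / 0.0052272675 ≈ 191.3045.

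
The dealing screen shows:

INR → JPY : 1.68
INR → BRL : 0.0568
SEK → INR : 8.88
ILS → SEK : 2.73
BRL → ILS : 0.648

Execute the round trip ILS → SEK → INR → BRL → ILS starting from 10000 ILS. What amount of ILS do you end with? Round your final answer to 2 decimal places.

10000 ILS × 2.73 = 27300 SEK
27300 SEK × 8.88 = 242424 INR
242424 INR × 0.0568 = 13769.6832 BRL
13769.6832 BRL × 0.648 = 8922.7547136 ILS

8922.75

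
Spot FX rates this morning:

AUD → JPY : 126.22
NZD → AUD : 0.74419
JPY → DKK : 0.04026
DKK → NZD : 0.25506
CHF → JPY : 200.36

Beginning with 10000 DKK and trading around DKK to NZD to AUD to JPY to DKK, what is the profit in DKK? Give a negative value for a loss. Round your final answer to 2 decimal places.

10000 DKK × 0.25506 = 2550.6 NZD
2550.6 NZD × 0.74419 = 1898.131014 AUD
1898.131014 AUD × 126.22 = 239582.09658708 JPY
239582.09658708 JPY × 0.04026 = 9645.5752085958408 DKK
Net change: 9645.5752085958408 − 10000 = -354.4247914041592 DKK

-354.42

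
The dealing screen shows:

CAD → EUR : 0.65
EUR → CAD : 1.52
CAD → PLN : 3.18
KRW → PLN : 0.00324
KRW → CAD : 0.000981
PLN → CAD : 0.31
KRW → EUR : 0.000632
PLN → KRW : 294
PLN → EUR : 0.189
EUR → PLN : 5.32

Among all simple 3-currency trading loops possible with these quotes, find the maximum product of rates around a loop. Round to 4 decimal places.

CAD→EUR→PLN→CAD: 0.65 × 5.32 × 0.31 = 1.07198
KRW→EUR→PLN→KRW: 0.000632 × 5.32 × 294 = 0.98850
CAD→PLN→KRW→CAD: 3.18 × 294 × 0.000981 = 0.91716
CAD→PLN→EUR→CAD: 3.18 × 0.189 × 1.52 = 0.91355
Maximum is CAD→EUR→PLN→CAD at 1.0720; arbitrage exists.

1.0720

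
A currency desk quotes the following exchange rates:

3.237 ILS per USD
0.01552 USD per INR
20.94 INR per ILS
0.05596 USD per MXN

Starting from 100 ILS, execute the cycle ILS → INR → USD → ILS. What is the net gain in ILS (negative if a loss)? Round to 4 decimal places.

100 ILS × 20.94 = 2094 INR
2094 INR × 0.01552 = 32.49888 USD
32.49888 USD × 3.237 = 105.19887456 ILS
Net change: 105.19887456 − 100 = 5.19887456 ILS

5.1989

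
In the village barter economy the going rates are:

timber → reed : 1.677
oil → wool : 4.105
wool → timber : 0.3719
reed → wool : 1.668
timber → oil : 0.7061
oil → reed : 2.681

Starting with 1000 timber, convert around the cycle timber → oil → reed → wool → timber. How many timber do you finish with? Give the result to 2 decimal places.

1174.32

1000 timber × 0.7061 = 706.1 oil
706.1 oil × 2.681 = 1893.0541 reed
1893.0541 reed × 1.668 = 3157.6142388 wool
3157.6142388 wool × 0.3719 = 1174.31673540972 timber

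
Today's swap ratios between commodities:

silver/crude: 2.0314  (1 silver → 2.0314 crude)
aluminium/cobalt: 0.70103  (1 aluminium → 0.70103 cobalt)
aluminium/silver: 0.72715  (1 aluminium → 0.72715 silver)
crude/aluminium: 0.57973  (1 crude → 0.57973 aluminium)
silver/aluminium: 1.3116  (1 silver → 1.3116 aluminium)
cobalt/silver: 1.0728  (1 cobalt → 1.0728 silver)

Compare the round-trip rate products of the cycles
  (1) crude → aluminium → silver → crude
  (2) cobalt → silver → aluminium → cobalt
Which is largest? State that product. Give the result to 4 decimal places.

(1) 0.57973 × 0.72715 × 2.0314 = 0.85634
(2) 1.0728 × 1.3116 × 0.70103 = 0.98641
Highest is cycle (2) at 0.9864 (≤1, no arbitrage).

0.9864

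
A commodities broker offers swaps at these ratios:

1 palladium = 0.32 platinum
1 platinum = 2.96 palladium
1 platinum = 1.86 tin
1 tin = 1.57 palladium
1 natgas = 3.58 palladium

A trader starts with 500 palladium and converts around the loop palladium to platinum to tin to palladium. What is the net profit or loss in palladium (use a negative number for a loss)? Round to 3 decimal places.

500 palladium × 0.32 = 160 platinum
160 platinum × 1.86 = 297.6 tin
297.6 tin × 1.57 = 467.232 palladium
Net change: 467.232 − 500 = -32.768 palladium

-32.768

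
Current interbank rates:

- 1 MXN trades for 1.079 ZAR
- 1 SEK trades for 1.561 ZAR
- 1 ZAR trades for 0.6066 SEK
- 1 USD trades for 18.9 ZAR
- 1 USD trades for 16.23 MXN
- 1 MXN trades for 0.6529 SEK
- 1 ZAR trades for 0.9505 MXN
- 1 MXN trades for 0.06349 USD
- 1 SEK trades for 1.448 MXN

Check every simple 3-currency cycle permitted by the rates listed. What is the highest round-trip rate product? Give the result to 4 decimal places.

ZAR→MXN→USD→ZAR: 0.9505 × 0.06349 × 18.9 = 1.14056
ZAR→MXN→SEK→ZAR: 0.9505 × 0.6529 × 1.561 = 0.96873
ZAR→SEK→MXN→ZAR: 0.6066 × 1.448 × 1.079 = 0.94775
Maximum is ZAR→MXN→USD→ZAR at 1.1406; arbitrage exists.

1.1406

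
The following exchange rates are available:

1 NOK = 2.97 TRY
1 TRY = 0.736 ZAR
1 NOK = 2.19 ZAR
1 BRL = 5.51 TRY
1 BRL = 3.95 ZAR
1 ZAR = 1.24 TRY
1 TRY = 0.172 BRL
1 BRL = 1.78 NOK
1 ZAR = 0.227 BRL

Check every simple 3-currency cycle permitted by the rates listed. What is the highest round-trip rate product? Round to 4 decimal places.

TRY→ZAR→BRL→TRY: 0.736 × 0.227 × 5.51 = 0.92057
TRY→BRL→NOK→TRY: 0.172 × 1.78 × 2.97 = 0.90930
ZAR→BRL→NOK→ZAR: 0.227 × 1.78 × 2.19 = 0.88489
TRY→BRL→ZAR→TRY: 0.172 × 3.95 × 1.24 = 0.84246
Maximum is TRY→ZAR→BRL→TRY at 0.9206; no arbitrage — every cycle loses value.

0.9206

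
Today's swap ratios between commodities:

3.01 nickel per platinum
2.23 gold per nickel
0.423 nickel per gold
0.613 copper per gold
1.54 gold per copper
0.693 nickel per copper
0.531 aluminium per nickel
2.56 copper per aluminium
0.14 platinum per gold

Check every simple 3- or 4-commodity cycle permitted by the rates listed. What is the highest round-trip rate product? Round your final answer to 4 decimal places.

0.9473

gold→copper→nickel→gold: 0.613 × 0.693 × 2.23 = 0.94732
nickel→aluminium→copper→nickel: 0.531 × 2.56 × 0.693 = 0.94204
platinum→nickel→gold→platinum: 3.01 × 2.23 × 0.14 = 0.93972
gold→nickel→aluminium→copper→gold: 0.423 × 0.531 × 2.56 × 1.54 = 0.88551
Maximum is gold→copper→nickel→gold at 0.9473; no arbitrage — every cycle loses value.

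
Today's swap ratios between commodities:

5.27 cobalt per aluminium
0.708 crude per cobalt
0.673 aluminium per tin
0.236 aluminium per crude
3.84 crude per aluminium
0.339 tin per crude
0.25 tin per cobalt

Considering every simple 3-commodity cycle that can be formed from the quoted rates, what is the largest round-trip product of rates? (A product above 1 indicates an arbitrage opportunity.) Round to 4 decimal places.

aluminium→cobalt→tin→aluminium: 5.27 × 0.25 × 0.673 = 0.88668
aluminium→cobalt→crude→aluminium: 5.27 × 0.708 × 0.236 = 0.88055
aluminium→crude→tin→aluminium: 3.84 × 0.339 × 0.673 = 0.87608
Maximum is aluminium→cobalt→tin→aluminium at 0.8867; no arbitrage — every cycle loses value.

0.8867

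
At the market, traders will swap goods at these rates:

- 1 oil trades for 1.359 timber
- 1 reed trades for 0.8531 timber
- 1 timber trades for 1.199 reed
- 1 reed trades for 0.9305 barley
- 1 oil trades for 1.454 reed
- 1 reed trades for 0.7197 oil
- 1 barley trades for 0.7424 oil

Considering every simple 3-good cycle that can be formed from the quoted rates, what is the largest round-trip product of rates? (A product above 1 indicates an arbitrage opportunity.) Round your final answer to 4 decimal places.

reed→oil→timber→reed: 0.7197 × 1.359 × 1.199 = 1.17271
barley→oil→reed→barley: 0.7424 × 1.454 × 0.9305 = 1.00443
Maximum is reed→oil→timber→reed at 1.1727; arbitrage exists.

1.1727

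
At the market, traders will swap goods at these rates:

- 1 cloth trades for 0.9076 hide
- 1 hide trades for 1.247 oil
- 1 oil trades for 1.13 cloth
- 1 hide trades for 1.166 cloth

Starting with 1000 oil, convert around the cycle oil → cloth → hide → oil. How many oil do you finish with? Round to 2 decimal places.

1278.91

1000 oil × 1.13 = 1130 cloth
1130 cloth × 0.9076 = 1025.588 hide
1025.588 hide × 1.247 = 1278.908236 oil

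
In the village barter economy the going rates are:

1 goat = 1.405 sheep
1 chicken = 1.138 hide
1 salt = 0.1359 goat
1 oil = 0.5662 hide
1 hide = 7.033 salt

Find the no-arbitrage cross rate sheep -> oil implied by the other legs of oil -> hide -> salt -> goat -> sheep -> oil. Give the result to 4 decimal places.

1.3152

Known legs of the cycle: 0.5662 × 7.033 × 0.1359 × 1.405 = 0.7603372424817
For no arbitrage the full-cycle product must be 1, so the missing rate is 1 / 0.7603372424817 ≈ 1.315206.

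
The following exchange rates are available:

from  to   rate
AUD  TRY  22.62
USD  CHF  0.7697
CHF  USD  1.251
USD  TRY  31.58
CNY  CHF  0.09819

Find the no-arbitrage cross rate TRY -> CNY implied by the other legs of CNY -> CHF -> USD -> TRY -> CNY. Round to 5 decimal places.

0.25779

Known legs of the cycle: 0.09819 × 1.251 × 31.58 = 3.8791510902
For no arbitrage the full-cycle product must be 1, so the missing rate is 1 / 3.8791510902 ≈ 0.2577884.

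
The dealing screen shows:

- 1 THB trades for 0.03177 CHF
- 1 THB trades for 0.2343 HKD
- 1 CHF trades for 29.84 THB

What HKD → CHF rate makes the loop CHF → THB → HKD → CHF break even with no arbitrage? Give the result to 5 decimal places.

0.14303

Known legs of the cycle: 29.84 × 0.2343 = 6.991512
For no arbitrage the full-cycle product must be 1, so the missing rate is 1 / 6.991512 ≈ 0.1430306.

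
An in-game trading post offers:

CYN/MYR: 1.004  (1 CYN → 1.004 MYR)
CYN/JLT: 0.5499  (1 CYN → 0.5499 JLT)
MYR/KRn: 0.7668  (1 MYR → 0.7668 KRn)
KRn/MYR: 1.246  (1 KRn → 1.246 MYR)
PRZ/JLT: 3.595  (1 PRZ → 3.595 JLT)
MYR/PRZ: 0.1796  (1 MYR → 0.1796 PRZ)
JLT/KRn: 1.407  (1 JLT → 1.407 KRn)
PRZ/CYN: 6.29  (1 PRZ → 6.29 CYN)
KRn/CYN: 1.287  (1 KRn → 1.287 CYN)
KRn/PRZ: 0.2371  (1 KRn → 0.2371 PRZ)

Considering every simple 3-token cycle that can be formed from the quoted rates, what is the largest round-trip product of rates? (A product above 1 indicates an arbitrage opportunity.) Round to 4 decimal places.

1.1993

KRn→PRZ→JLT→KRn: 0.2371 × 3.595 × 1.407 = 1.19929
PRZ→CYN→MYR→PRZ: 6.29 × 1.004 × 0.1796 = 1.13420
KRn→CYN→JLT→KRn: 1.287 × 0.5499 × 1.407 = 0.99576
KRn→CYN→MYR→KRn: 1.287 × 1.004 × 0.7668 = 0.99082
Maximum is KRn→PRZ→JLT→KRn at 1.1993; arbitrage exists.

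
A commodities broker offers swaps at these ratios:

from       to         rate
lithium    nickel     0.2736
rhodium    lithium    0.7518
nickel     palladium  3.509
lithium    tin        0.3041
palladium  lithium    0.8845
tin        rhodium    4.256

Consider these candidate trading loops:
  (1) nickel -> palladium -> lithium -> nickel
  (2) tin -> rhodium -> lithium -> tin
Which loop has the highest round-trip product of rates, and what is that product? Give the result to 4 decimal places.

0.9730

(1) 3.509 × 0.8845 × 0.2736 = 0.84918
(2) 4.256 × 0.7518 × 0.3041 = 0.97302
Highest is cycle (2) at 0.9730 (≤1, no arbitrage).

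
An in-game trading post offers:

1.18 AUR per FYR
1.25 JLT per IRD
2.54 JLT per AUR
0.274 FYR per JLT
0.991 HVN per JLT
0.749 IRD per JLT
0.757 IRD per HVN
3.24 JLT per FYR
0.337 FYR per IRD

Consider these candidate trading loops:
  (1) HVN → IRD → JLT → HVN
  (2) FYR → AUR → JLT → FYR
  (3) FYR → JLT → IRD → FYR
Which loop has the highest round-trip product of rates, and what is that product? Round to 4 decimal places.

0.9377

(1) 0.757 × 1.25 × 0.991 = 0.93773
(2) 1.18 × 2.54 × 0.274 = 0.82123
(3) 3.24 × 0.749 × 0.337 = 0.81782
Highest is cycle (1) at 0.9377 (≤1, no arbitrage).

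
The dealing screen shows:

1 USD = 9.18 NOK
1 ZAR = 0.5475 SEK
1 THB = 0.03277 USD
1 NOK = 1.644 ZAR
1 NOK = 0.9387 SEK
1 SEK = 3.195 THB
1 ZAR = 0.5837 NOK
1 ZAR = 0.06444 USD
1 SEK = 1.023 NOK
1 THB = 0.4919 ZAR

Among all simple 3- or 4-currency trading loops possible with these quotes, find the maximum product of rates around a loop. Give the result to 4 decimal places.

ZAR→USD→NOK→ZAR: 0.06444 × 9.18 × 1.644 = 0.97252
ZAR→SEK→NOK→ZAR: 0.5475 × 1.023 × 1.644 = 0.92079
NOK→SEK→THB→USD→NOK: 0.9387 × 3.195 × 0.03277 × 9.18 = 0.90223
ZAR→NOK→SEK→THB→ZAR: 0.5837 × 0.9387 × 3.195 × 0.4919 = 0.86112
ZAR→SEK→THB→ZAR: 0.5475 × 3.195 × 0.4919 = 0.86046
Maximum is ZAR→USD→NOK→ZAR at 0.9725; no arbitrage — every cycle loses value.

0.9725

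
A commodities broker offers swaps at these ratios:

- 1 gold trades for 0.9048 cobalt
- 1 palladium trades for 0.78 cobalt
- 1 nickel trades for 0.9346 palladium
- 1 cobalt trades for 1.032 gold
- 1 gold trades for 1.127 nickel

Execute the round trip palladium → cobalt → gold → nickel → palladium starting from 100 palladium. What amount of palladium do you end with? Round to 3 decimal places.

84.786

100 palladium × 0.78 = 78 cobalt
78 cobalt × 1.032 = 80.496 gold
80.496 gold × 1.127 = 90.718992 nickel
90.718992 nickel × 0.9346 = 84.7859699232 palladium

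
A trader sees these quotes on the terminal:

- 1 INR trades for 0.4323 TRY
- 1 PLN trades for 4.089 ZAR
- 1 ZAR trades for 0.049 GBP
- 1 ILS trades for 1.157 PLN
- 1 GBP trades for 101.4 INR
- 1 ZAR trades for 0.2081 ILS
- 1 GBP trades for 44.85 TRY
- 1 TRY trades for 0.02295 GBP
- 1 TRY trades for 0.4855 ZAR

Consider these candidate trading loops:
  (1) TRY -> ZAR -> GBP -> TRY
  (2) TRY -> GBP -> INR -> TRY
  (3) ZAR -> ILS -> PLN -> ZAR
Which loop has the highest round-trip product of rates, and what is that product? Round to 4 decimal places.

1.0670

(1) 0.4855 × 0.049 × 44.85 = 1.06696
(2) 0.02295 × 101.4 × 0.4323 = 1.00602
(3) 0.2081 × 1.157 × 4.089 = 0.98452
Highest is cycle (1) at 1.0670 (>1, arbitrage).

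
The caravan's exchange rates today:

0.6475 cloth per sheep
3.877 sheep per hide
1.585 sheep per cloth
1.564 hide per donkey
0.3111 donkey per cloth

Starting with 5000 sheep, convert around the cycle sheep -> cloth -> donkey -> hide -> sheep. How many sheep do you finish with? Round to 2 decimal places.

5000 sheep × 0.6475 = 3237.5 cloth
3237.5 cloth × 0.3111 = 1007.18625 donkey
1007.18625 donkey × 1.564 = 1575.239295 hide
1575.239295 hide × 3.877 = 6107.202746715 sheep

6107.20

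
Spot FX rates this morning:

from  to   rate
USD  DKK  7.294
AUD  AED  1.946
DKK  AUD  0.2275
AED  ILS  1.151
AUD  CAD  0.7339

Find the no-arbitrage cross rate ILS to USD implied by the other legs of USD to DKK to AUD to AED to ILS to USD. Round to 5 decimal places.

Known legs of the cycle: 7.294 × 0.2275 × 1.946 × 1.151 = 3.71676685471
For no arbitrage the full-cycle product must be 1, so the missing rate is 1 / 3.71676685471 ≈ 0.2690510.

0.26905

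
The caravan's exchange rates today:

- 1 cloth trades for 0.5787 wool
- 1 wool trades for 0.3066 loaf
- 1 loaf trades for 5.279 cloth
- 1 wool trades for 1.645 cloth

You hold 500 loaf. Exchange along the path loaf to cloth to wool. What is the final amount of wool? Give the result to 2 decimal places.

1527.48

500 loaf × 5.279 = 2639.5 cloth
2639.5 cloth × 0.5787 = 1527.47865 wool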